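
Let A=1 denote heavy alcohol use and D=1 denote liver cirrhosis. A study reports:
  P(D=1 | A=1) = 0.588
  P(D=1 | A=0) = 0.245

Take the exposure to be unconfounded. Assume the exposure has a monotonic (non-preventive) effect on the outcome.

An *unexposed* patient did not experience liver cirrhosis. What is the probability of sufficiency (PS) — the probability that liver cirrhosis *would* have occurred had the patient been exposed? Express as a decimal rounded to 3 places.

PS ≈ 0.454

Let p₁ = 0.588, p₀ = 0.245.
Under exogeneity and monotonicity, PS = (p₁ − p₀) / (1 − p₀).
PS = (0.588 − 0.245) / (1 − 0.245) = 0.343 / 0.755 ≈ 0.4543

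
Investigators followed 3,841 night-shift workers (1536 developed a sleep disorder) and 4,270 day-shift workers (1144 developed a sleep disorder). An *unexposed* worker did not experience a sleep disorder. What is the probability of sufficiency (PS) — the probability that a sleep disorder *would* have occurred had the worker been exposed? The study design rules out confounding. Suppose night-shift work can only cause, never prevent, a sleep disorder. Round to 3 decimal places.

p₁ = P(outcome | exposed) = 1536/3841 = 0.3999
p₀ = P(outcome | unexposed) = 1144/4270 = 0.26792
Under exogeneity and monotonicity, PS = (p₁ − p₀) / (1 − p₀).
PS = (0.3999 − 0.26792) / (1 − 0.26792) = 0.13198 / 0.73208 ≈ 0.1803

PS ≈ 0.180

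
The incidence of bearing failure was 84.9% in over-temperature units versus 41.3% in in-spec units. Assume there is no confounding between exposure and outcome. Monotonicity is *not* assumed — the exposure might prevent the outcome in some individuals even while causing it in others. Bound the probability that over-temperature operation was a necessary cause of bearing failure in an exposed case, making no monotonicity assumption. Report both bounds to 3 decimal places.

0.514 ≤ PN ≤ 0.691

p₁ = 0.849, p₀ = 0.413.
Under exogeneity alone the bounds on PN are max{0,(p₁−p₀)/p₁} ≤ PN ≤ min{1,(1−p₀)/p₁}.
  lower = (p₁ − p₀)/p₁ = 0.436 / 0.849 ≈ 0.5135
  upper = min{1, (1 − p₀)/p₁} = 0.587 / 0.849 ≈ 0.6914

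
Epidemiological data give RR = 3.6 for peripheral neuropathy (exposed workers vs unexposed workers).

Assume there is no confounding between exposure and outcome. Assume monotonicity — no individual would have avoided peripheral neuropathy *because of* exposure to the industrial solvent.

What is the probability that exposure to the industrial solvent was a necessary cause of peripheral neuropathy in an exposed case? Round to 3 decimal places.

Under exogeneity and monotonicity, PN = (RR − 1) / RR = 1 − 1/RR.
PN = (3.6 − 1) / 3.6 = 2.6 / 3.6 ≈ 0.7222

PN ≈ 0.722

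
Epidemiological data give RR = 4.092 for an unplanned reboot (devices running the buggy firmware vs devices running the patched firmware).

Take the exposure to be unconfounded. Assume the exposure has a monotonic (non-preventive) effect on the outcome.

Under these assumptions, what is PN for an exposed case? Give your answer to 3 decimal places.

Under exogeneity and monotonicity, PN = (RR − 1) / RR = 1 − 1/RR.
PN = (4.092 − 1) / 4.092 = 3.092 / 4.092 ≈ 0.7556

PN ≈ 0.756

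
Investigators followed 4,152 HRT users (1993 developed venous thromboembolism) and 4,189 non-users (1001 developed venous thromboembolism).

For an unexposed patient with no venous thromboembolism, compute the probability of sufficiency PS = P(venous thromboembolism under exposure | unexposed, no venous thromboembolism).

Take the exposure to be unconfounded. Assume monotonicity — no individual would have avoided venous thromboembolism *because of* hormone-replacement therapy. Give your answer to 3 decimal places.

p₁ = P(outcome | exposed) = 1993/4152 = 0.48001
p₀ = P(outcome | unexposed) = 1001/4189 = 0.23896
Under exogeneity and monotonicity, PS = (p₁ − p₀) / (1 − p₀).
PS = (0.48001 − 0.23896) / (1 − 0.23896) = 0.24105 / 0.76104 ≈ 0.3167

PS ≈ 0.317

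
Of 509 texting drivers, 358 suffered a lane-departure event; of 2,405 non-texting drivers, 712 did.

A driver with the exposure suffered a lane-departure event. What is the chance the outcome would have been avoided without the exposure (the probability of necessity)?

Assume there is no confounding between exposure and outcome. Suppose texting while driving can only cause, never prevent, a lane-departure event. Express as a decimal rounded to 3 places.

p₁ = P(outcome | exposed) = 358/509 = 0.70334
p₀ = P(outcome | unexposed) = 712/2405 = 0.29605
Under exogeneity and monotonicity, PN = (p₁ − p₀) / p₁.
PN = (0.70334 − 0.29605) / 0.70334 = 0.40729 / 0.70334 ≈ 0.5791

PN ≈ 0.579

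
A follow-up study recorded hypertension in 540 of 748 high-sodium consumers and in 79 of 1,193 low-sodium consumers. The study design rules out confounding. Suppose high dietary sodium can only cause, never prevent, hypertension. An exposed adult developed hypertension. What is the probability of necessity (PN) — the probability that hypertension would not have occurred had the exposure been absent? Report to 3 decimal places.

PN ≈ 0.908

p₁ = P(outcome | exposed) = 540/748 = 0.72193
p₀ = P(outcome | unexposed) = 79/1193 = 0.06622
Under exogeneity and monotonicity, PN = (p₁ − p₀) / p₁.
PN = (0.72193 − 0.06622) / 0.72193 = 0.65571 / 0.72193 ≈ 0.9083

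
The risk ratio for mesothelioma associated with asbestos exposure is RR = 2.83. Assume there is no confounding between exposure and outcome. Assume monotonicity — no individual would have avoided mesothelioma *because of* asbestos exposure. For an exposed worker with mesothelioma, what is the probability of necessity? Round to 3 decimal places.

PN ≈ 0.647

Under exogeneity and monotonicity, PN = (RR − 1) / RR = 1 − 1/RR.
PN = (2.83 − 1) / 2.83 = 1.83 / 2.83 ≈ 0.6466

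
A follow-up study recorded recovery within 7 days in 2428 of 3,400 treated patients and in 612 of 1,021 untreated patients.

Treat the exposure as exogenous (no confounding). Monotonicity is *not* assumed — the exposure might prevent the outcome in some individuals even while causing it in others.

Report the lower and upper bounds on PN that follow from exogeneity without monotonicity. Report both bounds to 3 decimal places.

0.161 ≤ PN ≤ 0.561

p₁ = P(outcome | exposed) = 2428/3400 = 0.71412
p₀ = P(outcome | unexposed) = 612/1021 = 0.59941
Under exogeneity alone the bounds on PN are max{0,(p₁−p₀)/p₁} ≤ PN ≤ min{1,(1−p₀)/p₁}.
  lower = (p₁ − p₀)/p₁ = 0.11471 / 0.71412 ≈ 0.1606
  upper = min{1, (1 − p₀)/p₁} = 0.40059 / 0.71412 ≈ 0.5610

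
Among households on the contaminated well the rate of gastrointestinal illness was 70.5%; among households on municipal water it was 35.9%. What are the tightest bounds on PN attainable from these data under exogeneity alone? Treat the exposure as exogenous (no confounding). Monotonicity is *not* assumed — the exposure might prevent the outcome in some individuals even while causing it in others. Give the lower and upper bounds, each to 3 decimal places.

p₁ = 0.705, p₀ = 0.359.
Under exogeneity alone the bounds on PN are max{0,(p₁−p₀)/p₁} ≤ PN ≤ min{1,(1−p₀)/p₁}.
  lower = (p₁ − p₀)/p₁ = 0.346 / 0.705 ≈ 0.4908
  upper = min{1, (1 − p₀)/p₁} = 0.641 / 0.705 ≈ 0.9092

0.491 ≤ PN ≤ 0.909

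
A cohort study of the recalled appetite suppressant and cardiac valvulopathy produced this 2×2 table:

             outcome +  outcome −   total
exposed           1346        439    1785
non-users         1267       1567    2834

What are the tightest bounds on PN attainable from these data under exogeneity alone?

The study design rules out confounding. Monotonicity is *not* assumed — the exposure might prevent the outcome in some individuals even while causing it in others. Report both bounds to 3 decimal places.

p₁ = P(outcome | exposed) = 1346/1785 = 0.75406
p₀ = P(outcome | unexposed) = 1267/2834 = 0.44707
Under exogeneity alone the bounds on PN are max{0,(p₁−p₀)/p₁} ≤ PN ≤ min{1,(1−p₀)/p₁}.
  lower = (p₁ − p₀)/p₁ = 0.30699 / 0.75406 ≈ 0.4071
  upper = min{1, (1 − p₀)/p₁} = 0.55293 / 0.75406 ≈ 0.7333

0.407 ≤ PN ≤ 0.733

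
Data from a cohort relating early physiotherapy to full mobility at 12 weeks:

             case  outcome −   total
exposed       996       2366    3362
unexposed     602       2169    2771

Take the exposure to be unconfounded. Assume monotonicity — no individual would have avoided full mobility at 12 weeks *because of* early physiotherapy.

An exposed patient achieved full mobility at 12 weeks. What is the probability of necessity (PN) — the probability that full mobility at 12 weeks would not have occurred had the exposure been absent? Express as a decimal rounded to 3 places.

PN ≈ 0.267

p₁ = P(outcome | exposed) = 996/3362 = 0.29625
p₀ = P(outcome | unexposed) = 602/2771 = 0.21725
Under exogeneity and monotonicity, PN = (p₁ − p₀)/p₁.
PN = (0.29625 − 0.21725) / 0.29625 ≈ 0.2667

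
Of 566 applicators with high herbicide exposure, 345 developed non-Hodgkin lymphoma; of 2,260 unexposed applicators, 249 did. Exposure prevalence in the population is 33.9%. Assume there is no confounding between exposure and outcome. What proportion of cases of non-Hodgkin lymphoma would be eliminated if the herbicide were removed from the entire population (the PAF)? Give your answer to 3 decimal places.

p₁ = P(outcome | exposed) = 345/566 = 0.60954
p₀ = P(outcome | unexposed) = 249/2260 = 0.11018
Overall risk P(Y=1) = π·p₁ + (1−π)·p₀ = 0.339×0.60954 + 0.661×0.11018 = 0.27946.
Under exogeneity, PAF = [P(Y=1) − p₀] / P(Y=1).
PAF = (0.27946 − 0.11018) / 0.27946 ≈ 0.6058

PAF ≈ 0.606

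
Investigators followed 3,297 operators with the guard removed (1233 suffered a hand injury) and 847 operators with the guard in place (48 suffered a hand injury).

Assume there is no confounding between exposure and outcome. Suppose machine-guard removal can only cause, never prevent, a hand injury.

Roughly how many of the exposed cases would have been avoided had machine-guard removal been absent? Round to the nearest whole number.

about 1046 cases

p₁ = P(outcome | exposed) = 1233/3297 = 0.37398
p₀ = P(outcome | unexposed) = 48/847 = 0.056671
PN = (p₁ − p₀)/p₁ = (0.37398 − 0.056671) / 0.37398 ≈ 0.84846.
Attributable cases ≈ PN × (exposed cases) = 0.84846 × 1233 ≈ 1046.16.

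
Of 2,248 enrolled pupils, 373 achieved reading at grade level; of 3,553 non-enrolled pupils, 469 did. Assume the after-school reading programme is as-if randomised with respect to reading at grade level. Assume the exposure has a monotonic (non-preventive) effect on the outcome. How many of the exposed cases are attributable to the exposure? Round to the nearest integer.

p₁ = P(outcome | exposed) = 373/2248 = 0.16593
p₀ = P(outcome | unexposed) = 469/3553 = 0.132
PN = (p₁ − p₀)/p₁ = (0.16593 − 0.132) / 0.16593 ≈ 0.20445.
Attributable cases ≈ PN × (exposed cases) = 0.20445 × 373 ≈ 76.26.

about 76 cases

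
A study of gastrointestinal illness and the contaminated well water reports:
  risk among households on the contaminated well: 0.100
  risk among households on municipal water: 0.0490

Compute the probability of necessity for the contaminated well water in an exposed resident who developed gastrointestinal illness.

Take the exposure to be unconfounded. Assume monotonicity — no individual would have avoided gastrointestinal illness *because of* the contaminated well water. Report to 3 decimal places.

PN ≈ 0.510

Let p₁ = 0.1, p₀ = 0.049.
Under exogeneity and monotonicity, PN = (p₁ − p₀) / p₁.
PN = (0.1 − 0.049) / 0.1 = 0.051 / 0.1 ≈ 0.5100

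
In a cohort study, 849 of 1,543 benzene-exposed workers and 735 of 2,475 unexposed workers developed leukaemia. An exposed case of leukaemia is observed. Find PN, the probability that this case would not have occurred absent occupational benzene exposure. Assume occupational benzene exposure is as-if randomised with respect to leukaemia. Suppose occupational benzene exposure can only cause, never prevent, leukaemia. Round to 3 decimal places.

p₁ = P(outcome | exposed) = 849/1543 = 0.55023
p₀ = P(outcome | unexposed) = 735/2475 = 0.29697
Under exogeneity and monotonicity, PN = (p₁ − p₀) / p₁.
PN = (0.55023 − 0.29697) / 0.55023 = 0.25326 / 0.55023 ≈ 0.4603

PN ≈ 0.460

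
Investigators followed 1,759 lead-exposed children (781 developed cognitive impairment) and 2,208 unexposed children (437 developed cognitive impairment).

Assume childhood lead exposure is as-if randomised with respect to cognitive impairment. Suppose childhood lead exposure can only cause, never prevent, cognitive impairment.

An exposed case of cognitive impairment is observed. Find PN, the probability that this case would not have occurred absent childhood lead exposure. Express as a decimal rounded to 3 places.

p₁ = P(outcome | exposed) = 781/1759 = 0.444
p₀ = P(outcome | unexposed) = 437/2208 = 0.19792
Under exogeneity and monotonicity, PN = (p₁ − p₀) / p₁.
PN = (0.444 − 0.19792) / 0.444 = 0.24609 / 0.444 ≈ 0.5542

PN ≈ 0.554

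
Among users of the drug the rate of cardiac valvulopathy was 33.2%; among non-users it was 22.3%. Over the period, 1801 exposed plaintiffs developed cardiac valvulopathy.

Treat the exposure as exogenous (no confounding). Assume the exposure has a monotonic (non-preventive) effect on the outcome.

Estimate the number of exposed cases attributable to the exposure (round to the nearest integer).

about 591 cases

p₁ = 0.332, p₀ = 0.223.
PN = (p₁ − p₀)/p₁ = (0.332 − 0.223) / 0.332 ≈ 0.32831.
Attributable cases ≈ PN × (exposed cases) = 0.32831 × 1801 ≈ 591.29.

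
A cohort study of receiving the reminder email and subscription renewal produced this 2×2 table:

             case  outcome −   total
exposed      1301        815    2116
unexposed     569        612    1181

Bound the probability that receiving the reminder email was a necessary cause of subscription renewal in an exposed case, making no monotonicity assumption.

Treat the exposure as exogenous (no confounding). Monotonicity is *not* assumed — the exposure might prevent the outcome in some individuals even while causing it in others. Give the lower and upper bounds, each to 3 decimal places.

0.216 ≤ PN ≤ 0.843

p₁ = P(outcome | exposed) = 1301/2116 = 0.61484
p₀ = P(outcome | unexposed) = 569/1181 = 0.4818
Under exogeneity alone the bounds on PN are max{0,(p₁−p₀)/p₁} ≤ PN ≤ min{1,(1−p₀)/p₁}.
  lower = (p₁ − p₀)/p₁ = 0.13304 / 0.61484 ≈ 0.2164
  upper = min{1, (1 − p₀)/p₁} = 0.5182 / 0.61484 ≈ 0.8428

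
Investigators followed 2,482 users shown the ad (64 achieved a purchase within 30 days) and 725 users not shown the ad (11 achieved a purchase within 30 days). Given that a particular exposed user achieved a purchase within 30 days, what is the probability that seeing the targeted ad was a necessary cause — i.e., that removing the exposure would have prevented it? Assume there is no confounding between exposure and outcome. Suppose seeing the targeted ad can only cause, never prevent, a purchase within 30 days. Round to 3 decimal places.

PN ≈ 0.412

p₁ = P(outcome | exposed) = 64/2482 = 0.025786
p₀ = P(outcome | unexposed) = 11/725 = 0.015172
Under exogeneity and monotonicity, PN = (p₁ − p₀) / p₁.
PN = (0.025786 − 0.015172) / 0.025786 = 0.010613 / 0.025786 ≈ 0.4116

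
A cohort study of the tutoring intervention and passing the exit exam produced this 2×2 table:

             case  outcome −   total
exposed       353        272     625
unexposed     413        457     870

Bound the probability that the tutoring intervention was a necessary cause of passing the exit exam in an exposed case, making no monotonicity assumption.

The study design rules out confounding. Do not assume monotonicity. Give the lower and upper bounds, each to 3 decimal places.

p₁ = P(outcome | exposed) = 353/625 = 0.5648
p₀ = P(outcome | unexposed) = 413/870 = 0.47471
Under exogeneity alone the bounds on PN are max{0,(p₁−p₀)/p₁} ≤ PN ≤ min{1,(1−p₀)/p₁}.
  lower = (p₁ − p₀)/p₁ = 0.090087 / 0.5648 ≈ 0.1595
  upper = min{1, (1 − p₀)/p₁} = 0.52529 / 0.5648 ≈ 0.9300

0.160 ≤ PN ≤ 0.930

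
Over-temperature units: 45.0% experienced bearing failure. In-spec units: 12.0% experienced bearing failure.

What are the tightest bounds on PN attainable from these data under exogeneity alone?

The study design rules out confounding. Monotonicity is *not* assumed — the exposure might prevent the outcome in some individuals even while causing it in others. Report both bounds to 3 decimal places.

p₁ = 0.45, p₀ = 0.12.
Under exogeneity alone the bounds on PN are max{0,(p₁−p₀)/p₁} ≤ PN ≤ min{1,(1−p₀)/p₁}.
  lower = (p₁ − p₀)/p₁ = 0.33 / 0.45 ≈ 0.7333
  upper = min{1, (1 − p₀)/p₁} = 0.88 / 0.45 ≈ 1.9556 → capped at 1

0.733 ≤ PN ≤ 1.000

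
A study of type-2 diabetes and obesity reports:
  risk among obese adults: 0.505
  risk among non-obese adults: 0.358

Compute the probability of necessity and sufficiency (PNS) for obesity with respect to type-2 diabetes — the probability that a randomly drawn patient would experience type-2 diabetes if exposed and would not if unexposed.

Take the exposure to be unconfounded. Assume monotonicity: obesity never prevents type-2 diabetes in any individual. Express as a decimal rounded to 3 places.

Let p₁ = 0.505, p₀ = 0.358.
Under exogeneity and monotonicity, PNS = p₁ − p₀.
PNS = 0.505 − 0.358 = 0.147

PNS ≈ 0.147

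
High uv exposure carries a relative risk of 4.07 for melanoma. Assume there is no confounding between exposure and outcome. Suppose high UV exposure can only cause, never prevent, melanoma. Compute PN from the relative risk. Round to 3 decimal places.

PN ≈ 0.754

Under exogeneity and monotonicity, PN = (RR − 1) / RR = 1 − 1/RR.
PN = (4.07 − 1) / 4.07 = 3.07 / 4.07 ≈ 0.7543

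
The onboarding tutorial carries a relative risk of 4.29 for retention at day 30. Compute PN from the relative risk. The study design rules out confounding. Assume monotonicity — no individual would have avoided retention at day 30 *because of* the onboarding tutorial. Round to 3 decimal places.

PN ≈ 0.767

Under exogeneity and monotonicity, PN = (RR − 1) / RR = 1 − 1/RR.
PN = (4.29 − 1) / 4.29 = 3.29 / 4.29 ≈ 0.7669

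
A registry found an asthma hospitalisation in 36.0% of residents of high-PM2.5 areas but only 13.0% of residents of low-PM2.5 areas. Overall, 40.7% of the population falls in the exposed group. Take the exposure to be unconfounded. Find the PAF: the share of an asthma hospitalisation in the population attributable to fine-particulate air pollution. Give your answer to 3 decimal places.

p₁ = 0.36, p₀ = 0.13.
Overall risk P(Y=1) = π·p₁ + (1−π)·p₀ = 0.407×0.36 + 0.593×0.13 = 0.22361.
Under exogeneity, PAF = [P(Y=1) − p₀] / P(Y=1).
PAF = (0.22361 − 0.13) / 0.22361 ≈ 0.4186

PAF ≈ 0.419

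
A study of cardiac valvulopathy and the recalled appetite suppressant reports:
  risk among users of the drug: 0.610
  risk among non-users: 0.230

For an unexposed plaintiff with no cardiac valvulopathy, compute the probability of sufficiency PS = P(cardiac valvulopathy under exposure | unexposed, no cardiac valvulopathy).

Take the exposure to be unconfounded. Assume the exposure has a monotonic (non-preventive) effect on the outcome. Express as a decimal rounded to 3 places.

PS ≈ 0.494

Let p₁ = 0.61, p₀ = 0.23.
Under exogeneity and monotonicity, PS = (p₁ − p₀) / (1 − p₀).
PS = (0.61 − 0.23) / (1 − 0.23) = 0.38 / 0.77 ≈ 0.4935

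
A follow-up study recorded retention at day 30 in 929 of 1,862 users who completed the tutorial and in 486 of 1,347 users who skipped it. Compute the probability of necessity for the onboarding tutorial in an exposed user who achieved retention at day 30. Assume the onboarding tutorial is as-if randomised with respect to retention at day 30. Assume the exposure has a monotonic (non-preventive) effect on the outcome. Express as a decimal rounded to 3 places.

p₁ = P(outcome | exposed) = 929/1862 = 0.49893
p₀ = P(outcome | unexposed) = 486/1347 = 0.3608
Under exogeneity and monotonicity, PN = (p₁ − p₀) / p₁.
PN = (0.49893 − 0.3608) / 0.49893 = 0.13812 / 0.49893 ≈ 0.2768

PN ≈ 0.277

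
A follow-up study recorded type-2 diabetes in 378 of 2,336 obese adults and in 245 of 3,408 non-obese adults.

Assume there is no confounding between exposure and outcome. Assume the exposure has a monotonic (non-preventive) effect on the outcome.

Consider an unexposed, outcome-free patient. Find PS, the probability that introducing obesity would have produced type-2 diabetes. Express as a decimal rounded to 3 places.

PS ≈ 0.097

p₁ = P(outcome | exposed) = 378/2336 = 0.16182
p₀ = P(outcome | unexposed) = 245/3408 = 0.07189
Under exogeneity and monotonicity, PS = (p₁ − p₀) / (1 − p₀).
PS = (0.16182 − 0.07189) / (1 − 0.07189) = 0.089925 / 0.92811 ≈ 0.0969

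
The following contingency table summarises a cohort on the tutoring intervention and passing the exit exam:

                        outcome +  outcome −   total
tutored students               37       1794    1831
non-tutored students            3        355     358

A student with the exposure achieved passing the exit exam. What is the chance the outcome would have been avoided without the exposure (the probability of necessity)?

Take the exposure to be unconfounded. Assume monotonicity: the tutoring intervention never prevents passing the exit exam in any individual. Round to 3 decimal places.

p₁ = P(outcome | exposed) = 37/1831 = 0.020208
p₀ = P(outcome | unexposed) = 3/358 = 0.0083799
Under exogeneity and monotonicity, PN = (p₁ − p₀) / p₁.
PN = (0.020208 − 0.0083799) / 0.020208 = 0.011828 / 0.020208 ≈ 0.5853

PN ≈ 0.585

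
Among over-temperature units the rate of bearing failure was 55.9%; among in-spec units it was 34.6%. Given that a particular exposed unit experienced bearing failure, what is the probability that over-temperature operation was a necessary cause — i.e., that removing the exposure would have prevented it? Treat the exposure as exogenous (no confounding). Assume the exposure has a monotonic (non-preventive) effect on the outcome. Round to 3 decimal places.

PN ≈ 0.381

p₁ = 0.559, p₀ = 0.346.
Under exogeneity and monotonicity, PN = (p₁ − p₀) / p₁.
PN = (0.559 − 0.346) / 0.559 = 0.213 / 0.559 ≈ 0.3810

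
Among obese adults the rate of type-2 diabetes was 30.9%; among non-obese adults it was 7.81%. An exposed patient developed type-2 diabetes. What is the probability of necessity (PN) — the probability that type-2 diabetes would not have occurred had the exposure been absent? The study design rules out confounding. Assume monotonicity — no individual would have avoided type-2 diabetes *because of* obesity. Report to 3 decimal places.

p₁ = 0.309, p₀ = 0.0781.
Under exogeneity and monotonicity, PN = (p₁ − p₀) / p₁.
PN = (0.309 − 0.0781) / 0.309 = 0.2309 / 0.309 ≈ 0.7472

PN ≈ 0.747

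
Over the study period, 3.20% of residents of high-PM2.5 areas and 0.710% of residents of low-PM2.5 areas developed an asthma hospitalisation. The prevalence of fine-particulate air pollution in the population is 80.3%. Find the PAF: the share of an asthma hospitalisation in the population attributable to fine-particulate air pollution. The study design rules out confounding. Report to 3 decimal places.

p₁ = 0.032, p₀ = 0.0071.
Overall risk P(Y=1) = π·p₁ + (1−π)·p₀ = 0.803×0.032 + 0.197×0.0071 = 0.027095.
Under exogeneity, PAF = [P(Y=1) − p₀] / P(Y=1).
PAF = (0.027095 − 0.0071) / 0.027095 ≈ 0.7380

PAF ≈ 0.738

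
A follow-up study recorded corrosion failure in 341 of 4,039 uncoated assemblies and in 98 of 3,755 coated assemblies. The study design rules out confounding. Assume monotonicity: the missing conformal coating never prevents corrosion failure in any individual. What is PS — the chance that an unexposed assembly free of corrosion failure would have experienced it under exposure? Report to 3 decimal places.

PS ≈ 0.060

p₁ = P(outcome | exposed) = 341/4039 = 0.084427
p₀ = P(outcome | unexposed) = 98/3755 = 0.026099
Under exogeneity and monotonicity, PS = (p₁ − p₀) / (1 − p₀).
PS = (0.084427 − 0.026099) / (1 − 0.026099) = 0.058328 / 0.9739 ≈ 0.0599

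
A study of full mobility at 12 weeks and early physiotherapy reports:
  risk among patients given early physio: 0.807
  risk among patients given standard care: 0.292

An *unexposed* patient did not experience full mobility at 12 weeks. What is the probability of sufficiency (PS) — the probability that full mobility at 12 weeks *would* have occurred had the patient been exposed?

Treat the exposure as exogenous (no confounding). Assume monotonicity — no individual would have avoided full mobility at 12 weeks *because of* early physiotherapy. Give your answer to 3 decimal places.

PS ≈ 0.727

Let p₁ = 0.807, p₀ = 0.292.
Under exogeneity and monotonicity, PS = (p₁ − p₀) / (1 − p₀).
PS = (0.807 − 0.292) / (1 − 0.292) = 0.515 / 0.708 ≈ 0.7274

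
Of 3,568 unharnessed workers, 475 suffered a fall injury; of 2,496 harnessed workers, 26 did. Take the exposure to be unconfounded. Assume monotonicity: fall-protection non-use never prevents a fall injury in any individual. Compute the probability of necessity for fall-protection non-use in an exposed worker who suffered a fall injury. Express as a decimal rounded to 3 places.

PN ≈ 0.922

p₁ = P(outcome | exposed) = 475/3568 = 0.13313
p₀ = P(outcome | unexposed) = 26/2496 = 0.010417
Under exogeneity and monotonicity, PN = (p₁ − p₀) / p₁.
PN = (0.13313 − 0.010417) / 0.13313 = 0.12271 / 0.13313 ≈ 0.9218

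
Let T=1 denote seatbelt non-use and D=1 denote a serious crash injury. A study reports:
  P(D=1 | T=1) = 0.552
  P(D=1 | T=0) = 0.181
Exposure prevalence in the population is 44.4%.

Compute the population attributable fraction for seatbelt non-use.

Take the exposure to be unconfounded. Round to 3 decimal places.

Let p₁ = 0.552, p₀ = 0.181.
Overall risk P(Y=1) = π·p₁ + (1−π)·p₀ = 0.444×0.552 + 0.556×0.181 = 0.34572.
Under exogeneity, PAF = [P(Y=1) − p₀] / P(Y=1).
PAF = (0.34572 − 0.181) / 0.34572 ≈ 0.4765

PAF ≈ 0.476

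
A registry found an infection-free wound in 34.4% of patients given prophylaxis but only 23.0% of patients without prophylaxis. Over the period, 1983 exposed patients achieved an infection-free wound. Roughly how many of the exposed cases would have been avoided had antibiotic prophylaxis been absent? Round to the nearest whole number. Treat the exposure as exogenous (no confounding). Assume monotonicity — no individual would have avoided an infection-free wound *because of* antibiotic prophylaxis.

p₁ = 0.344, p₀ = 0.23.
PN = (p₁ − p₀)/p₁ = (0.344 − 0.23) / 0.344 ≈ 0.33140.
Attributable cases ≈ PN × (exposed cases) = 0.33140 × 1983 ≈ 657.16.

about 657 cases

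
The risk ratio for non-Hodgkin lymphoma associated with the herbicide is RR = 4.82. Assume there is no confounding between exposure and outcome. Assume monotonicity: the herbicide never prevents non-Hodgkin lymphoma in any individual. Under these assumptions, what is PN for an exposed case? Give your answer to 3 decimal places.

Under exogeneity and monotonicity, PN = (RR − 1) / RR = 1 − 1/RR.
PN = (4.82 − 1) / 4.82 = 3.82 / 4.82 ≈ 0.7925

PN ≈ 0.793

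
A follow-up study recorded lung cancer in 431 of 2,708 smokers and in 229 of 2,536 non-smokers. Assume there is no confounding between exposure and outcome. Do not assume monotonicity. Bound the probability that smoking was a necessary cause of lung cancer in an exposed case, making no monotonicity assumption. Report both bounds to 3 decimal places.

0.433 ≤ PN ≤ 1.000

p₁ = P(outcome | exposed) = 431/2708 = 0.15916
p₀ = P(outcome | unexposed) = 229/2536 = 0.0903
Under exogeneity alone the bounds on PN are max{0,(p₁−p₀)/p₁} ≤ PN ≤ min{1,(1−p₀)/p₁}.
  lower = (p₁ − p₀)/p₁ = 0.068858 / 0.15916 ≈ 0.4326
  upper = min{1, (1 − p₀)/p₁} = 0.9097 / 0.15916 ≈ 5.7157 → capped at 1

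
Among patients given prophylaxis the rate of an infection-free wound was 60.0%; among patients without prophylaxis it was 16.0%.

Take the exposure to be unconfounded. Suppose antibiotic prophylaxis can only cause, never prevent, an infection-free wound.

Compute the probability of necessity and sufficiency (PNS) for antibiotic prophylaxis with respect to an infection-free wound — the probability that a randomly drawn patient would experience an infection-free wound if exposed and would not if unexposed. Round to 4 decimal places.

p₁ = 0.6, p₀ = 0.16.
Under exogeneity and monotonicity, PNS = p₁ − p₀.
PNS = 0.6 − 0.16 = 0.44

PNS ≈ 0.4400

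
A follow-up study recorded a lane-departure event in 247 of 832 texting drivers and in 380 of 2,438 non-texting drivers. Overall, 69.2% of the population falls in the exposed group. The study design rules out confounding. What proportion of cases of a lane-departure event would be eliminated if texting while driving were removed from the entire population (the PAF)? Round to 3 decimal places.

p₁ = P(outcome | exposed) = 247/832 = 0.29688
p₀ = P(outcome | unexposed) = 380/2438 = 0.15587
Overall risk P(Y=1) = π·p₁ + (1−π)·p₀ = 0.692×0.29688 + 0.308×0.15587 = 0.25344.
Under exogeneity, PAF = [P(Y=1) − p₀] / P(Y=1).
PAF = (0.25344 − 0.15587) / 0.25344 ≈ 0.3850

PAF ≈ 0.385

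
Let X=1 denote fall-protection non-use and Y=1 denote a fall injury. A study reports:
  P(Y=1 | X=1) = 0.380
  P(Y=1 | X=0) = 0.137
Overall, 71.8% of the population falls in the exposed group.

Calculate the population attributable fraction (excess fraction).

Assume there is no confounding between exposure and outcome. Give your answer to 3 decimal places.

Let p₁ = 0.38, p₀ = 0.137.
Overall risk P(Y=1) = π·p₁ + (1−π)·p₀ = 0.718×0.38 + 0.282×0.137 = 0.31147.
Under exogeneity, PAF = [P(Y=1) − p₀] / P(Y=1).
PAF = (0.31147 − 0.137) / 0.31147 ≈ 0.5602

PAF ≈ 0.560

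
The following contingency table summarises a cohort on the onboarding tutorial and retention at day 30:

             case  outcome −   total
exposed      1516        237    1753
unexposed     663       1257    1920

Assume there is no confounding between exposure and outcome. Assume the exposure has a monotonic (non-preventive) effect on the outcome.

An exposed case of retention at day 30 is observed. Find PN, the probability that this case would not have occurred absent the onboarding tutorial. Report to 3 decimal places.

PN ≈ 0.601

p₁ = P(outcome | exposed) = 1516/1753 = 0.8648
p₀ = P(outcome | unexposed) = 663/1920 = 0.34531
Under exogeneity and monotonicity, PN = (p₁ − p₀)/p₁.
PN = (0.8648 − 0.34531) / 0.8648 ≈ 0.6007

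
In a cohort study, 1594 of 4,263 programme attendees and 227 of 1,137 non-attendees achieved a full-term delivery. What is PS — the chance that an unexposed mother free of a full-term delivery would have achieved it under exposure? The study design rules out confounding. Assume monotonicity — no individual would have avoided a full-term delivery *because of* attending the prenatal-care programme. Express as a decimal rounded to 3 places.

p₁ = P(outcome | exposed) = 1594/4263 = 0.37392
p₀ = P(outcome | unexposed) = 227/1137 = 0.19965
Under exogeneity and monotonicity, PS = (p₁ − p₀) / (1 − p₀).
PS = (0.37392 − 0.19965) / (1 − 0.19965) = 0.17427 / 0.80035 ≈ 0.2177

PS ≈ 0.218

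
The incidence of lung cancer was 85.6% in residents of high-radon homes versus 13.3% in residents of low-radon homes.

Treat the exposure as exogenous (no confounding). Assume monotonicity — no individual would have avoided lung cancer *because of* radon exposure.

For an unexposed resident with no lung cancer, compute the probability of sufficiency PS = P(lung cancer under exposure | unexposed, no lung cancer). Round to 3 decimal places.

PS ≈ 0.834

p₁ = 0.856, p₀ = 0.133.
Under exogeneity and monotonicity, PS = (p₁ − p₀) / (1 − p₀).
PS = (0.856 − 0.133) / (1 − 0.133) = 0.723 / 0.867 ≈ 0.8339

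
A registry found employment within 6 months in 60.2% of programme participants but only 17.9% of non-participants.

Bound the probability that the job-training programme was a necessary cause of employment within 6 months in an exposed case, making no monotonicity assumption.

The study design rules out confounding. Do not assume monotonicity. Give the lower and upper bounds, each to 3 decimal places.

0.703 ≤ PN ≤ 1.000

p₁ = 0.602, p₀ = 0.179.
Under exogeneity alone the bounds on PN are max{0,(p₁−p₀)/p₁} ≤ PN ≤ min{1,(1−p₀)/p₁}.
  lower = (p₁ − p₀)/p₁ = 0.423 / 0.602 ≈ 0.7027
  upper = min{1, (1 − p₀)/p₁} = 0.821 / 0.602 ≈ 1.3638 → capped at 1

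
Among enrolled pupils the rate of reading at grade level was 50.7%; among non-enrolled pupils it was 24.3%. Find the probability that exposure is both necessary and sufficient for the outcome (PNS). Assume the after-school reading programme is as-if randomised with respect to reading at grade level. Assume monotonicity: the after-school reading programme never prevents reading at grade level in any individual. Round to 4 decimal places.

PNS ≈ 0.2640

p₁ = 0.507, p₀ = 0.243.
Under exogeneity and monotonicity, PNS = p₁ − p₀.
PNS = 0.507 − 0.243 = 0.264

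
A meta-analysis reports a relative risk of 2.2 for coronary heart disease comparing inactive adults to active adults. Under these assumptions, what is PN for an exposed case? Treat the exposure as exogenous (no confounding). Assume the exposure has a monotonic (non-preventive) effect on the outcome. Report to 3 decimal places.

PN ≈ 0.545

Under exogeneity and monotonicity, PN = (RR − 1) / RR = 1 − 1/RR.
PN = (2.2 − 1) / 2.2 = 1.2 / 2.2 ≈ 0.5455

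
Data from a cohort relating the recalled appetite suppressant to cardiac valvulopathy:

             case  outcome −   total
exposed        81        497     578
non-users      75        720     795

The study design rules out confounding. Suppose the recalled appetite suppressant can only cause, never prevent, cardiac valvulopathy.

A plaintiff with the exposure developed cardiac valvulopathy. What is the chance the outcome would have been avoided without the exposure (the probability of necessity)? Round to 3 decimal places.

PN ≈ 0.327

p₁ = P(outcome | exposed) = 81/578 = 0.14014
p₀ = P(outcome | unexposed) = 75/795 = 0.09434
Under exogeneity and monotonicity, PN = (p₁ − p₀) / p₁.
PN = (0.14014 − 0.09434) / 0.14014 = 0.045799 / 0.14014 ≈ 0.3268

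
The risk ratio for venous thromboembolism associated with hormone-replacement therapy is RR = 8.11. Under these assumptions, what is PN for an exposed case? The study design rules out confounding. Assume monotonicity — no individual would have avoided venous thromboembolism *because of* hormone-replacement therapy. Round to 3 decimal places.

PN ≈ 0.877

Under exogeneity and monotonicity, PN = (RR − 1) / RR = 1 − 1/RR.
PN = (8.11 − 1) / 8.11 = 7.11 / 8.11 ≈ 0.8767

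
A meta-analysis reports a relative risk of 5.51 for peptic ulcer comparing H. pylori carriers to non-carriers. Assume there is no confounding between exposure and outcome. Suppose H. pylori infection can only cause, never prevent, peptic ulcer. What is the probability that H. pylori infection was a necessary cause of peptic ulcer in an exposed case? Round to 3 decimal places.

Under exogeneity and monotonicity, PN = (RR − 1) / RR = 1 − 1/RR.
PN = (5.51 − 1) / 5.51 = 4.51 / 5.51 ≈ 0.8185

PN ≈ 0.819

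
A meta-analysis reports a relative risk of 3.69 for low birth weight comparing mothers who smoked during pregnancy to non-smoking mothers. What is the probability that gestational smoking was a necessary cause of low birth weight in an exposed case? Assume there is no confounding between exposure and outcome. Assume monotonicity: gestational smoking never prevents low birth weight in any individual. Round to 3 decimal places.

PN ≈ 0.729

Under exogeneity and monotonicity, PN = (RR − 1) / RR = 1 − 1/RR.
PN = (3.69 − 1) / 3.69 = 2.69 / 3.69 ≈ 0.7290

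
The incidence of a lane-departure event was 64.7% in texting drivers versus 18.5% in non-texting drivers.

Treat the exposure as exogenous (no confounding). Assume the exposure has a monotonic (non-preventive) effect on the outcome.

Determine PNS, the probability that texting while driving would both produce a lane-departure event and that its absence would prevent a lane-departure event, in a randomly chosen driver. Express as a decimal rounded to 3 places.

p₁ = 0.647, p₀ = 0.185.
Under exogeneity and monotonicity, PNS = p₁ − p₀.
PNS = 0.647 − 0.185 = 0.462

PNS ≈ 0.462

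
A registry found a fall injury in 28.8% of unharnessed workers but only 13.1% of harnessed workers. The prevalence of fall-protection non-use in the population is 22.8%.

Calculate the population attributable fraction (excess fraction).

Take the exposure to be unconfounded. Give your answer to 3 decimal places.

PAF ≈ 0.215

p₁ = 0.288, p₀ = 0.131.
Overall risk P(Y=1) = π·p₁ + (1−π)·p₀ = 0.228×0.288 + 0.772×0.131 = 0.1668.
Under exogeneity, PAF = [P(Y=1) − p₀] / P(Y=1).
PAF = (0.1668 − 0.131) / 0.1668 ≈ 0.2146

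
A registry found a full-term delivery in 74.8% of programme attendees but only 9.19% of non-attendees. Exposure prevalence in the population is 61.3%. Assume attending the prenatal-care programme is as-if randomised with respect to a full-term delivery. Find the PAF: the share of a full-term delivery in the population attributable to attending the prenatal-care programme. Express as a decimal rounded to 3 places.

PAF ≈ 0.814

p₁ = 0.748, p₀ = 0.0919.
Overall risk P(Y=1) = π·p₁ + (1−π)·p₀ = 0.613×0.748 + 0.387×0.0919 = 0.49409.
Under exogeneity, PAF = [P(Y=1) − p₀] / P(Y=1).
PAF = (0.49409 − 0.0919) / 0.49409 ≈ 0.8140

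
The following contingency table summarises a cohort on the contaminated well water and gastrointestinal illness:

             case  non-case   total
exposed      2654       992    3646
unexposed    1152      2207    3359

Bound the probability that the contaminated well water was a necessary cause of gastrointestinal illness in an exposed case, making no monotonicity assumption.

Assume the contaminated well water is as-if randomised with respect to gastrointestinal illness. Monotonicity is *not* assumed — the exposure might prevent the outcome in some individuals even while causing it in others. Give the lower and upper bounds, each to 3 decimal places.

0.529 ≤ PN ≤ 0.903

p₁ = P(outcome | exposed) = 2654/3646 = 0.72792
p₀ = P(outcome | unexposed) = 1152/3359 = 0.34296
Under exogeneity alone the bounds on PN are max{0,(p₁−p₀)/p₁} ≤ PN ≤ min{1,(1−p₀)/p₁}.
  lower = (p₁ − p₀)/p₁ = 0.38496 / 0.72792 ≈ 0.5289
  upper = min{1, (1 − p₀)/p₁} = 0.65704 / 0.72792 ≈ 0.9026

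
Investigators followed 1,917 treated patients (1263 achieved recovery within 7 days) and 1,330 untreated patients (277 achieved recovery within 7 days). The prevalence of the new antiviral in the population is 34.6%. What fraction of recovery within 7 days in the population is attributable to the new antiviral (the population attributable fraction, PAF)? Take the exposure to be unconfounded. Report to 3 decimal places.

PAF ≈ 0.428

p₁ = P(outcome | exposed) = 1263/1917 = 0.65884
p₀ = P(outcome | unexposed) = 277/1330 = 0.20827
Overall risk P(Y=1) = π·p₁ + (1−π)·p₀ = 0.346×0.65884 + 0.654×0.20827 = 0.36417.
Under exogeneity, PAF = [P(Y=1) − p₀] / P(Y=1).
PAF = (0.36417 − 0.20827) / 0.36417 ≈ 0.4281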